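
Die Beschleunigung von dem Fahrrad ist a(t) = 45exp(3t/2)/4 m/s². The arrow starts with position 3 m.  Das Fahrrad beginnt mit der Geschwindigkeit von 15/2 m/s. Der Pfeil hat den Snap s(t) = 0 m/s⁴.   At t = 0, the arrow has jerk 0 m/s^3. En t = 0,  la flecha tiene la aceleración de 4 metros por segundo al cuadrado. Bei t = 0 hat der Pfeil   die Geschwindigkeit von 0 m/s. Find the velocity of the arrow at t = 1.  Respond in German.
Um dies zu lösen, müssen wir 3 Stammfunktionen unserer Gleichung für den Snap s(t) = 0 finden. Die Stammfunktion von dem Snap, mit j(0) = 0, ergibt den Ruck: j(t) = 0. Durch Integration von dem Ruck und Verwendung der Anfangsbedingung a(0) = 4, erhalten wir a(t) = 4. Mit ∫a(t)dt und Anwendung von v(0) = 0, finden wir v(t) = 4·t. Aus der Gleichung für die Geschwindigkeit v(t) = 4·t, setzen wir t = 1 ein und erhalten v = 4.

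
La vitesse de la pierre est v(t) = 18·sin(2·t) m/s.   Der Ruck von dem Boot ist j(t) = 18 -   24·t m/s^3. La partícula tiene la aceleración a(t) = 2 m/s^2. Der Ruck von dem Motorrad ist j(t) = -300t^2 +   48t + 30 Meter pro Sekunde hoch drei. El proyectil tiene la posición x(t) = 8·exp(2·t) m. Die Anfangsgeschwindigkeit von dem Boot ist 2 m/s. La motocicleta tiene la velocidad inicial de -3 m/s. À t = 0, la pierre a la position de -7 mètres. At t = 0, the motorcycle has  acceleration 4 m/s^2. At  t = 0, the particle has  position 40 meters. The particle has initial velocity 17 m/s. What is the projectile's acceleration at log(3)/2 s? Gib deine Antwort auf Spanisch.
Debemos derivar nuestra ecuación de la posición x(t) = 8·exp(2·t) 2 veces. La derivada de la posición da la velocidad: v(t) = 16·exp(2·t). Tomando d/dt de v(t), encontramos a(t) = 32·exp(2·t). Tenemos la aceleración a(t) = 32·exp(2·t). Sustituyendo t = log(3)/2: a(log(3)/2) = 96.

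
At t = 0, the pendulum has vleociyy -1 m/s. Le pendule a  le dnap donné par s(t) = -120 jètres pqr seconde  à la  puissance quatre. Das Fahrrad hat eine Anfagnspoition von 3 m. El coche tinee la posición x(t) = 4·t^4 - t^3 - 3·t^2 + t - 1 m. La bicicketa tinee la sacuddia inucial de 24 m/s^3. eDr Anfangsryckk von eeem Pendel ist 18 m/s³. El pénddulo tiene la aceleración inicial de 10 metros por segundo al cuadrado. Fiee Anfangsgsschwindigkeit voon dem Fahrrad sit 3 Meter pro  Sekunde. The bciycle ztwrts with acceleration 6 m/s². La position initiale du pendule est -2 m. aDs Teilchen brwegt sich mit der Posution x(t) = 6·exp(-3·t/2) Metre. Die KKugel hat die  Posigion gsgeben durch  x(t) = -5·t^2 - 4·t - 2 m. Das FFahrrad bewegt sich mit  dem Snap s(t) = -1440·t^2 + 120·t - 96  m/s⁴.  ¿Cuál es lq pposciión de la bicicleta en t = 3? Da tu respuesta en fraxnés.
Nous devons intégrer notre équation du snap s(t) = -1440·t^2 + 120·t - 96 4 fois. L'intégrale du snap est le jerk. En utilisant j(0) = 24, nous obtenons j(t) = -480·t^3 + 60·t^2 - 96·t + 24. L'intégrale du jerk est l'accélération. En utilisant a(0) = 6, nous obtenons a(t) = -120·t^4 + 20·t^3 - 48·t^2 + 24·t + 6. L'intégrale de l'accélération est la vitesse. En utilisant v(0) = 3, nous obtenons v(t) = -24·t^5 + 5·t^4 - 16·t^3 + 12·t^2 + 6·t + 3. En prenant ∫v(t)dt et en appliquant x(0) = 3, nous trouvons x(t) = -4·t^6 + t^5 - 4·t^4 + 4·t^3 + 3·t^2 + 3·t + 3. De l'équation de la position x(t) = -4·t^6 + t^5 - 4·t^4 + 4·t^3 + 3·t^2 + 3·t + 3, nous substituons t = 3 pour obtenir x = -2850.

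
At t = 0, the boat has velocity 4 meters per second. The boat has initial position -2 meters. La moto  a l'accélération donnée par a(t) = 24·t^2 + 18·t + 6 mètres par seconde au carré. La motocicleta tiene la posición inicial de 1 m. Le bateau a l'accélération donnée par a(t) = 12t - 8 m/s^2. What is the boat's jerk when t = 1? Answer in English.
To solve this, we need to take 1 derivative of our acceleration equation a(t) = 12·t - 8. Differentiating acceleration, we get jerk: j(t) = 12. From the given jerk equation j(t) = 12, we substitute t = 1 to get j = 12.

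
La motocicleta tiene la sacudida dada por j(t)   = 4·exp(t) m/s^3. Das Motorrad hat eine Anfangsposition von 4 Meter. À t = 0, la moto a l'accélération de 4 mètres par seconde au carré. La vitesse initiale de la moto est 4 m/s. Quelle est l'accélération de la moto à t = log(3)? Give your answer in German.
Wir müssen das Integral unserer Gleichung für den Ruck j(t) = 4·exp(t) 1-mal finden. Durch Integration von dem Ruck und Verwendung der Anfangsbedingung a(0) = 4, erhalten wir a(t) = 4·exp(t). Aus der Gleichung für die Beschleunigung a(t) = 4·exp(t), setzen wir t = log(3) ein und erhalten a = 12.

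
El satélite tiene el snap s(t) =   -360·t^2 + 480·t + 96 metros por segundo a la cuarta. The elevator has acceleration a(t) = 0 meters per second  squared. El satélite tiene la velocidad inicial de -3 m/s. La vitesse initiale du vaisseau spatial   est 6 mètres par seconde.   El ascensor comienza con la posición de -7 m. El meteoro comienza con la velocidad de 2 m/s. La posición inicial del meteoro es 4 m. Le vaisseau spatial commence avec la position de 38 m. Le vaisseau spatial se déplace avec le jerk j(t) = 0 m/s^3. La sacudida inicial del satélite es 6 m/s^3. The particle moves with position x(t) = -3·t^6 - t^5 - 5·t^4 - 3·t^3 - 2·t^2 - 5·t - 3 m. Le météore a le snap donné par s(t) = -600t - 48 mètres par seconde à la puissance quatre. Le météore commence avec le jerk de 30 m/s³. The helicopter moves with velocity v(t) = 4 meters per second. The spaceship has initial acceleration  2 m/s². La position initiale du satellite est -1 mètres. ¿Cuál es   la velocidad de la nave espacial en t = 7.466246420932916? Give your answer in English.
We must find the antiderivative of our jerk equation j(t) = 0 2 times. The integral of jerk is acceleration. Using a(0) = 2, we get a(t) = 2. Integrating acceleration and using the initial condition v(0) = 6, we get v(t) = 2·t + 6. Using v(t) = 2·t + 6 and substituting t = 7.466246420932916, we find v = 20.9324928418658.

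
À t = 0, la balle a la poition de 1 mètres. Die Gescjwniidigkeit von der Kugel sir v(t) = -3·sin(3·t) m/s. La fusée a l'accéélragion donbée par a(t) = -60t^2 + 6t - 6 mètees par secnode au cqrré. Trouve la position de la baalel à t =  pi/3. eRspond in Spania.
Partiendo de la velocidad v(t) = -3·sin(3·t), tomamos 1 integral. La integral de la velocidad, con x(0) = 1, da la posición: x(t) = cos(3·t). Tenemos la posición x(t) = cos(3·t). Sustituyendo t = pi/3: x(pi/3) = -1.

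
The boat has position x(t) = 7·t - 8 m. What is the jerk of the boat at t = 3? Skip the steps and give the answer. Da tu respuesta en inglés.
j(3) = 0.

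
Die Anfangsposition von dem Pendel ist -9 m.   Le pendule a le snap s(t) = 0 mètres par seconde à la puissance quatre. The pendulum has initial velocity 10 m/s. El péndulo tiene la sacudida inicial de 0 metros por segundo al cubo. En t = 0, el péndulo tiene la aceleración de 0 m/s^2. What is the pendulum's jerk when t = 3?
To find the answer, we compute 1 integral of s(t) = 0. Taking ∫s(t)dt and applying j(0) = 0, we find j(t) = 0. Using j(t) = 0 and substituting t = 3, we find j = 0.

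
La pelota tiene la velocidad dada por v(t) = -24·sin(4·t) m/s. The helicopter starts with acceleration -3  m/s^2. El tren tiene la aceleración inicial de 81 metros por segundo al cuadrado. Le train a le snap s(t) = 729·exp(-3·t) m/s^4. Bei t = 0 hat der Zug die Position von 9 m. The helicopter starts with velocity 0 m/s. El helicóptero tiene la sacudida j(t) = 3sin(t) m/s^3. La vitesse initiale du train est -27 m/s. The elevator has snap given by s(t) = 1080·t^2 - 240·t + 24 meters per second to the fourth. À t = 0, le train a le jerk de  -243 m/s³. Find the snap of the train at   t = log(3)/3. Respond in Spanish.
Usando s(t) = 729·exp(-3·t) y sustituyendo t = log(3)/3, encontramos s = 243.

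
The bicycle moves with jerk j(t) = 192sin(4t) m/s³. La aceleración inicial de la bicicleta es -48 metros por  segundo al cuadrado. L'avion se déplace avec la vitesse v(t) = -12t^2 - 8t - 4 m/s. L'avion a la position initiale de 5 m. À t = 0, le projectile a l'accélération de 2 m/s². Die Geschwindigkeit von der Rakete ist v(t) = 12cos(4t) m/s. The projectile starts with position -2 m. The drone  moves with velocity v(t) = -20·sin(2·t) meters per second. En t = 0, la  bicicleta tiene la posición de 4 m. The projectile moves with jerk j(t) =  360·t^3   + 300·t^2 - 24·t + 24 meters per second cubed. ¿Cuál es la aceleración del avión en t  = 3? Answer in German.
Um dies zu lösen, müssen wir 1 Ableitung unserer Gleichung für die Geschwindigkeit v(t) = -12·t^2 - 8·t - 4 nehmen. Durch Ableiten von der Geschwindigkeit erhalten wir die Beschleunigung: a(t) = -24·t - 8. Wir haben die Beschleunigung a(t) = -24·t - 8. Durch Einsetzen von t = 3: a(3) = -80.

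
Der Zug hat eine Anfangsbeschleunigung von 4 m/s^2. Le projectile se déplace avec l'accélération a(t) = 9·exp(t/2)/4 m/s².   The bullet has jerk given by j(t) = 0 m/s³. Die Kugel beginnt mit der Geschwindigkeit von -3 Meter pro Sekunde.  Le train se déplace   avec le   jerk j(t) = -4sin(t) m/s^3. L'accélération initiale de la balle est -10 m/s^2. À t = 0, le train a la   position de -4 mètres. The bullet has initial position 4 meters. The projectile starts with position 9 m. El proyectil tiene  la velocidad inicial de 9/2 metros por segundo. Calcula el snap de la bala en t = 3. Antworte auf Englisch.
We must differentiate our jerk equation j(t) = 0 1 time. Taking d/dt of j(t), we find s(t) = 0. From the given snap equation s(t) = 0, we substitute t = 3 to get s = 0.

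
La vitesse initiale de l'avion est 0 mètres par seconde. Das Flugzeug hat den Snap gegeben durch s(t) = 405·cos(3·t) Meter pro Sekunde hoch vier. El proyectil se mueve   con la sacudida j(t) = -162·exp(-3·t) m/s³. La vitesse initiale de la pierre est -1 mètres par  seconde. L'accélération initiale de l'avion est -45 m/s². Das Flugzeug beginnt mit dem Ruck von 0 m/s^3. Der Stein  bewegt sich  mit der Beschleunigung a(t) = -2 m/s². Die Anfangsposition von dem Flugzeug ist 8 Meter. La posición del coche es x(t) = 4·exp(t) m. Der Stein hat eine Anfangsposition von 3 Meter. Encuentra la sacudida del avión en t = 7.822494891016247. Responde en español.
Partiendo del snap s(t) = 405·cos(3·t), tomamos 1 antiderivada. Tomando ∫s(t)dt y aplicando j(0) = 0, encontramos j(t) = 135·sin(3·t). Usando j(t) = 135·sin(3·t) y sustituyendo t = 7.822494891016247, encontramos j = -134.398163100670.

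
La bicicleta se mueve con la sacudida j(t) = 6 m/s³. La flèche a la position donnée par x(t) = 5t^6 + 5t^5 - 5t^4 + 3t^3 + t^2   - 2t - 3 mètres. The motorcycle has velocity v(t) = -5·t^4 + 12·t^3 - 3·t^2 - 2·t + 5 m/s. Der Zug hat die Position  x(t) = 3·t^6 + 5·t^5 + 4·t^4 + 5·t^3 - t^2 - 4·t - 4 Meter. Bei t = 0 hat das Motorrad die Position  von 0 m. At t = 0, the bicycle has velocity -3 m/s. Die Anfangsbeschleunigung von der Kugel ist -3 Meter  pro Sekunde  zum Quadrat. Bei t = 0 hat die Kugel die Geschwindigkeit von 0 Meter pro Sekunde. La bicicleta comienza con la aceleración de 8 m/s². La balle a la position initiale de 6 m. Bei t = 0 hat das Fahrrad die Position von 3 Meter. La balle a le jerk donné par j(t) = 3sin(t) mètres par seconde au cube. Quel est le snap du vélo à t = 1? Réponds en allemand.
Wir müssen unsere Gleichung für den Ruck j(t) = 6 1-mal ableiten. Durch Ableiten von dem Ruck erhalten wir den Snap: s(t) = 0. Mit s(t) = 0 und Einsetzen von t = 1, finden wir s = 0.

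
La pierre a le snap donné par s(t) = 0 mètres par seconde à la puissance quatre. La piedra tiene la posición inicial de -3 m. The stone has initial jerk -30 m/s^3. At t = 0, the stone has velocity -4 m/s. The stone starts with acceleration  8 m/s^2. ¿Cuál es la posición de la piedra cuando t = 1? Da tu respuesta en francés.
Nous devons intégrer notre équation du snap s(t) = 0 4 fois. En prenant ∫s(t)dt et en appliquant j(0) = -30, nous trouvons j(t) = -30. La primitive du jerk, avec a(0) = 8, donne l'accélération: a(t) = 8 - 30·t. En intégrant l'accélération et en utilisant la condition initiale v(0) = -4, nous obtenons v(t) = -15·t^2 + 8·t - 4. En intégrant la vitesse et en utilisant la condition initiale x(0) = -3, nous obtenons x(t) = -5·t^3 + 4·t^2 - 4·t - 3. Nous avons la position x(t) = -5·t^3 + 4·t^2 - 4·t - 3. En substituant t = 1: x(1) = -8.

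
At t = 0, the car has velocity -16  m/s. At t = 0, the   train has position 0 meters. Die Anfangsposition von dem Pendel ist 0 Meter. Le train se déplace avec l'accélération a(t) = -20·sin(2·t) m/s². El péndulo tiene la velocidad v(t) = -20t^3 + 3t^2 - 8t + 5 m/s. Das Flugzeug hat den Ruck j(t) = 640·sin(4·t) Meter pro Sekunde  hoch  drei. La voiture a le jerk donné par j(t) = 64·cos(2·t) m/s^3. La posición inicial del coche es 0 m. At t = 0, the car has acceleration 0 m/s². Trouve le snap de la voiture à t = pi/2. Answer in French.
En partant du jerk j(t) = 64·cos(2·t), nous prenons 1 dérivée. En prenant d/dt de j(t), nous trouvons s(t) = -128·sin(2·t). De l'équation du snap s(t) = -128·sin(2·t), nous substituons t = pi/2 pour obtenir s = 0.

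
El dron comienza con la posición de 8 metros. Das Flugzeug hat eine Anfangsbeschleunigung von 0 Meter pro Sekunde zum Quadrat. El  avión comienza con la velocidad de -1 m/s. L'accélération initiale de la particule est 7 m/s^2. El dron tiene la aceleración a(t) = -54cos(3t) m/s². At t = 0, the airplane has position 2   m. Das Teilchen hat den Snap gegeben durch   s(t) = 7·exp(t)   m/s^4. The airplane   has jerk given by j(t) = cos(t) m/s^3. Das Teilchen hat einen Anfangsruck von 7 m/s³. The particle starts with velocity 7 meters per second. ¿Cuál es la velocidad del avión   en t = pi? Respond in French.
Nous devons intégrer notre équation du jerk j(t) = cos(t) 2 fois. La primitive du jerk, avec a(0) = 0, donne l'accélération: a(t) = sin(t). La primitive de l'accélération est la vitesse. En utilisant v(0) = -1, nous obtenons v(t) = -cos(t). En utilisant v(t) = -cos(t) et en substituant t = pi, nous trouvons v = 1.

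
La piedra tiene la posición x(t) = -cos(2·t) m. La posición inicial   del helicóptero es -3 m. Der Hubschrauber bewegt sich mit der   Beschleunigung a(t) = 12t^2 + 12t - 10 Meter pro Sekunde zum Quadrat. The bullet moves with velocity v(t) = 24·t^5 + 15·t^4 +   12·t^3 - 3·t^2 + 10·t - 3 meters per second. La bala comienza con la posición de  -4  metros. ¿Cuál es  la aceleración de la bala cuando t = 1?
Partiendo de la velocidad v(t) = 24·t^5 + 15·t^4 + 12·t^3 - 3·t^2 + 10·t - 3, tomamos 1 derivada. La derivada de la velocidad da la aceleración: a(t) = 120·t^4 + 60·t^3 + 36·t^2 - 6·t + 10. Usando a(t) = 120·t^4 + 60·t^3 + 36·t^2 - 6·t + 10 y sustituyendo t = 1, encontramos a = 220.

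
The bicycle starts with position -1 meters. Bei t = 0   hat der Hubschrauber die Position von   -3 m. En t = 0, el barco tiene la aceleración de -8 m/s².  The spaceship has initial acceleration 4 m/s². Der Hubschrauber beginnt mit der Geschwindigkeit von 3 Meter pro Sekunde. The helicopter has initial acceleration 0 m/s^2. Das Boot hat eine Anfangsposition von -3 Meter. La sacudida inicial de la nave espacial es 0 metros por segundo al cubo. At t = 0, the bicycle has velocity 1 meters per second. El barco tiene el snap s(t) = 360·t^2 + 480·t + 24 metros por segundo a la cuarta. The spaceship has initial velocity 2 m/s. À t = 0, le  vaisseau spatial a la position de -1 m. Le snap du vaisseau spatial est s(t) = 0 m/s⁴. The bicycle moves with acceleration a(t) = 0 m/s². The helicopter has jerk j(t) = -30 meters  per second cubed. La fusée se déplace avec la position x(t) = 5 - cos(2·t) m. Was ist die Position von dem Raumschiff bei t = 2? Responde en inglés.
We need to integrate our snap equation s(t) = 0 4 times. The antiderivative of snap is jerk. Using j(0) = 0, we get j(t) = 0. Integrating jerk and using the initial condition a(0) = 4, we get a(t) = 4. Taking ∫a(t)dt and applying v(0) = 2, we find v(t) = 4·t + 2. Integrating velocity and using the initial condition x(0) = -1, we get x(t) = 2·t^2 + 2·t - 1. We have position x(t) = 2·t^2 + 2·t - 1. Substituting t = 2: x(2) = 11.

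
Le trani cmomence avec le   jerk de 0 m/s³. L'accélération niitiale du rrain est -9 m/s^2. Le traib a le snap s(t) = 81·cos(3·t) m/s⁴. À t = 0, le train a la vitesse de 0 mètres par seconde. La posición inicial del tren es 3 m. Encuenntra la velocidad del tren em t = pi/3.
Para resolver esto, necesitamos tomar 3 integrales de nuestra ecuación del snap s(t) = 81·cos(3·t). La integral del snap es la sacudida. Usando j(0) = 0, obtenemos j(t) = 27·sin(3·t). Integrando la sacudida y usando la condición inicial a(0) = -9, obtenemos a(t) = -9·cos(3·t). Tomando ∫a(t)dt y aplicando v(0) = 0, encontramos v(t) = -3·sin(3·t). Tenemos la velocidad v(t) = -3·sin(3·t). Sustituyendo t = pi/3: v(pi/3) = 0.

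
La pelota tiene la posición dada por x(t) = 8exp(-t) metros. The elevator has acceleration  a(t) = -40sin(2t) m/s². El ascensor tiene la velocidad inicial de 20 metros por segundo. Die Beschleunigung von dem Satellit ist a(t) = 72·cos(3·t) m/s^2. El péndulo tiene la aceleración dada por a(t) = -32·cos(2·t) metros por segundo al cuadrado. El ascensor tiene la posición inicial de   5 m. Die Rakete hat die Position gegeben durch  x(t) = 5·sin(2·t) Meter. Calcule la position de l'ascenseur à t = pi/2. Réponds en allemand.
Um dies zu lösen, müssen wir 2 Integrale unserer Gleichung für die Beschleunigung a(t) = -40·sin(2·t) finden. Durch Integration von der Beschleunigung und Verwendung der Anfangsbedingung v(0) = 20, erhalten wir v(t) = 20·cos(2·t). Durch Integration von der Geschwindigkeit und Verwendung der Anfangsbedingung x(0) = 5, erhalten wir x(t) = 10·sin(2·t) + 5. Aus der Gleichung für die Position x(t) = 10·sin(2·t) + 5, setzen wir t = pi/2 ein und erhalten x = 5.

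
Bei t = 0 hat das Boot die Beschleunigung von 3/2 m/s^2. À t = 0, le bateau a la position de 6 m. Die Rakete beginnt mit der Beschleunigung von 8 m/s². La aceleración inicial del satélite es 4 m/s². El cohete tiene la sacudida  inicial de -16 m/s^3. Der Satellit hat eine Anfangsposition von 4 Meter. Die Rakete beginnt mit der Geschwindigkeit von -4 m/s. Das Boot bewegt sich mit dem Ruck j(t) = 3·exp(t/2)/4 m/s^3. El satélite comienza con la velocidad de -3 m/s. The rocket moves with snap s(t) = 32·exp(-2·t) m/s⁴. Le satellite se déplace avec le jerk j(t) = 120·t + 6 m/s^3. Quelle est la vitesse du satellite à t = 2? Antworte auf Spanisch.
Necesitamos integrar nuestra ecuación de la sacudida j(t) = 120·t + 6 2 veces. La integral de la sacudida es la aceleración. Usando a(0) = 4, obtenemos a(t) = 60·t^2 + 6·t + 4. La integral de la aceleración, con v(0) = -3, da la velocidad: v(t) = 20·t^3 + 3·t^2 + 4·t - 3. De la ecuación de la velocidad v(t) = 20·t^3 + 3·t^2 + 4·t - 3, sustituimos t = 2 para obtener v = 177.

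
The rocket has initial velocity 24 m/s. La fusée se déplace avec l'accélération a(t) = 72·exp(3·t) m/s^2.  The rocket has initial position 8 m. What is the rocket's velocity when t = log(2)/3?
We must find the integral of our acceleration equation a(t) = 72·exp(3·t) 1 time. The antiderivative of acceleration, with v(0) = 24, gives velocity: v(t) = 24·exp(3·t). Using v(t) = 24·exp(3·t) and substituting t = log(2)/3, we find v = 48.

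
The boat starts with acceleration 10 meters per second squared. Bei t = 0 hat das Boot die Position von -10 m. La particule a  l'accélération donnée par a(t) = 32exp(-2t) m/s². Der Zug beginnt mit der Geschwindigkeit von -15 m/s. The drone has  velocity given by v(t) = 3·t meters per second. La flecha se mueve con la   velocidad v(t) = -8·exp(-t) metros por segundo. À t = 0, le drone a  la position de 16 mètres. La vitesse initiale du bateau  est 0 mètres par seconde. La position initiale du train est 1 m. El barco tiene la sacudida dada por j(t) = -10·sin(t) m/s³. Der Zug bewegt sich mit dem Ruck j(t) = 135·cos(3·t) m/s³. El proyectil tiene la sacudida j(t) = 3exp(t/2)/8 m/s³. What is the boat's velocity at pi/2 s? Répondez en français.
Nous devons trouver l'intégrale de notre équation du jerk j(t) = -10·sin(t) 2 fois. En prenant ∫j(t)dt et en appliquant a(0) = 10, nous trouvons a(t) = 10·cos(t). La primitive de l'accélération est la vitesse. En utilisant v(0) = 0, nous obtenons v(t) = 10·sin(t). Nous avons la vitesse v(t) = 10·sin(t). En substituant t = pi/2: v(pi/2) = 10.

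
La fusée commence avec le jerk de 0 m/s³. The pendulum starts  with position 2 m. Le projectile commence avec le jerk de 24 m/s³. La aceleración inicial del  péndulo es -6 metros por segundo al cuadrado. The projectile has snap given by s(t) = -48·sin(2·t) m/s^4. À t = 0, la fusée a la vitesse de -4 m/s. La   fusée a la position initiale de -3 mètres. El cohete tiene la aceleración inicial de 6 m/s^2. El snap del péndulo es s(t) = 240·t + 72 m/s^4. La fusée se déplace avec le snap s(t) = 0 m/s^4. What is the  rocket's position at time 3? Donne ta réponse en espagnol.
Partiendo del snap s(t) = 0, tomamos 4 antiderivadas. Tomando ∫s(t)dt y aplicando j(0) = 0, encontramos j(t) = 0. La antiderivada de la sacudida, con a(0) = 6, da la aceleración: a(t) = 6. Integrando la aceleración y usando la condición inicial v(0) = -4, obtenemos v(t) = 6·t - 4. Integrando la velocidad y usando la condición inicial x(0) = -3, obtenemos x(t) = 3·t^2 - 4·t - 3. Tenemos la posición x(t) = 3·t^2 - 4·t - 3. Sustituyendo t = 3: x(3) = 12.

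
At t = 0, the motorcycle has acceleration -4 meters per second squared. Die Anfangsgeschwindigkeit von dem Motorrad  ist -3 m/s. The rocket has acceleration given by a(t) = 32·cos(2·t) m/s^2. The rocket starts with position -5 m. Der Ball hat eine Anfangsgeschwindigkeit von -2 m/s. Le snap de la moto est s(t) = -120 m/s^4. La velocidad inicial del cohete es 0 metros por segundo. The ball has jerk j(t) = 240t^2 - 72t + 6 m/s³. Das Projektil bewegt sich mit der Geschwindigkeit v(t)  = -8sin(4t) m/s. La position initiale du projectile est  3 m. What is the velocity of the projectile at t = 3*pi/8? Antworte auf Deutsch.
Wir haben die Geschwindigkeit v(t) = -8·sin(4·t). Durch Einsetzen von t = 3*pi/8: v(3*pi/8) = 8.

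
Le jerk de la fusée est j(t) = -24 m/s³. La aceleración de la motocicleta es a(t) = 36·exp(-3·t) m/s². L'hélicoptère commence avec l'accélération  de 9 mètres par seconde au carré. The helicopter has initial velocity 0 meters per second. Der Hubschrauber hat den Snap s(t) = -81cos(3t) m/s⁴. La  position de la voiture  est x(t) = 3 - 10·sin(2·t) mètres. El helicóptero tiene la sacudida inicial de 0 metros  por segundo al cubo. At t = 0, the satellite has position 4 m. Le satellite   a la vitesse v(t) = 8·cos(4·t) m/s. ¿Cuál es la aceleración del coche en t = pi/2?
Para resolver esto, necesitamos tomar 2 derivadas de nuestra ecuación de la posición x(t) = 3 - 10·sin(2·t). Derivando la posición, obtenemos la velocidad: v(t) = -20·cos(2·t). La derivada de la velocidad da la aceleración: a(t) = 40·sin(2·t). De la ecuación de la aceleración a(t) = 40·sin(2·t), sustituimos t = pi/2 para obtener a = 0.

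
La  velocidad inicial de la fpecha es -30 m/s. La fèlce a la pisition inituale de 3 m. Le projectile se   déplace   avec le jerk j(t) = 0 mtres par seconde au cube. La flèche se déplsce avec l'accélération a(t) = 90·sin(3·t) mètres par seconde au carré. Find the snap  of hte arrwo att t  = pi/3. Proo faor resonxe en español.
Debemos derivar nuestra ecuación de la aceleración a(t) = 90·sin(3·t) 2 veces. Derivando la aceleración, obtenemos la sacudida: j(t) = 270·cos(3·t). Tomando d/dt de j(t), encontramos s(t) = -810·sin(3·t). De la ecuación del snap s(t) = -810·sin(3·t), sustituimos t = pi/3 para obtener s = 0.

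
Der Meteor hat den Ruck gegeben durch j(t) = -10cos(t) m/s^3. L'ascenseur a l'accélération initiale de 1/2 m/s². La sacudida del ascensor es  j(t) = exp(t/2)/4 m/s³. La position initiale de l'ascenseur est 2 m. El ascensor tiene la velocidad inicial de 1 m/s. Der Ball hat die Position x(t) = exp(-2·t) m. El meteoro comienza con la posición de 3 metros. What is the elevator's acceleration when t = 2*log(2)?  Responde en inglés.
To find the answer, we compute 1 integral of j(t) = exp(t/2)/4. The integral of jerk, with a(0) = 1/2, gives acceleration: a(t) = exp(t/2)/2. From the given acceleration equation a(t) = exp(t/2)/2, we substitute t = 2*log(2) to get a = 1.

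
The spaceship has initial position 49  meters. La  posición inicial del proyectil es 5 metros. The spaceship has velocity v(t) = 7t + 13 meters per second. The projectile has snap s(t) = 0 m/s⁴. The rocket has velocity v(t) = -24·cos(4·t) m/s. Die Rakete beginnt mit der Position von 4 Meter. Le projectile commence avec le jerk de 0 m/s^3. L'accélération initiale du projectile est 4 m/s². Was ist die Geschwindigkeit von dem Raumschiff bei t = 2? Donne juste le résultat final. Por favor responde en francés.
La réponse est 27.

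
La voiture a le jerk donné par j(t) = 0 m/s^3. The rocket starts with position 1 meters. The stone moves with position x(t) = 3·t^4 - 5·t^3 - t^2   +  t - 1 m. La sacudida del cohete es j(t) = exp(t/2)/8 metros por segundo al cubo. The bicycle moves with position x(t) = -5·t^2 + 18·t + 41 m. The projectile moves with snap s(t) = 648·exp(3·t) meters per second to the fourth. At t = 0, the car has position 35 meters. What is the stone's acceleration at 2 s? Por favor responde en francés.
En partant de la position x(t) = 3·t^4 - 5·t^3 - t^2 + t - 1, nous prenons 2 dérivées. En prenant d/dt de x(t), nous trouvons v(t) = 12·t^3 - 15·t^2 - 2·t + 1. En dérivant la vitesse, nous obtenons l'accélération: a(t) = 36·t^2 - 30·t - 2. Nous avons l'accélération a(t) = 36·t^2 - 30·t - 2. En substituant t = 2: a(2) = 82.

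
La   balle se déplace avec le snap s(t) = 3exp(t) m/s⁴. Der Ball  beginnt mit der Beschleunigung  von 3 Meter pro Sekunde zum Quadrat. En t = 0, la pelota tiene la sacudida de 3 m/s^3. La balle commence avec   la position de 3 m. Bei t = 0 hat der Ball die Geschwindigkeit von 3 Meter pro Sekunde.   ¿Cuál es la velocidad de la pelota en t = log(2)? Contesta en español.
Para resolver esto, necesitamos tomar 3 antiderivadas de nuestra ecuación del snap s(t) = 3·exp(t). Integrando el snap y usando la condición inicial j(0) = 3, obtenemos j(t) = 3·exp(t). Integrando la sacudida y usando la condición inicial a(0) = 3, obtenemos a(t) = 3·exp(t). Tomando ∫a(t)dt y aplicando v(0) = 3, encontramos v(t) = 3·exp(t). De la ecuación de la velocidad v(t) = 3·exp(t), sustituimos t = log(2) para obtener v = 6.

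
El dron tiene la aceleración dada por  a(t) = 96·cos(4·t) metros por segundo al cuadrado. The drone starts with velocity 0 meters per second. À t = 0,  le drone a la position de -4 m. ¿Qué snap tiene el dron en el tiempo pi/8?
Partiendo de la aceleración a(t) = 96·cos(4·t), tomamos 2 derivadas. La derivada de la aceleración da la sacudida: j(t) = -384·sin(4·t). Derivando la sacudida, obtenemos el snap: s(t) = -1536·cos(4·t). Tenemos el snap s(t) = -1536·cos(4·t). Sustituyendo t = pi/8: s(pi/8) = 0.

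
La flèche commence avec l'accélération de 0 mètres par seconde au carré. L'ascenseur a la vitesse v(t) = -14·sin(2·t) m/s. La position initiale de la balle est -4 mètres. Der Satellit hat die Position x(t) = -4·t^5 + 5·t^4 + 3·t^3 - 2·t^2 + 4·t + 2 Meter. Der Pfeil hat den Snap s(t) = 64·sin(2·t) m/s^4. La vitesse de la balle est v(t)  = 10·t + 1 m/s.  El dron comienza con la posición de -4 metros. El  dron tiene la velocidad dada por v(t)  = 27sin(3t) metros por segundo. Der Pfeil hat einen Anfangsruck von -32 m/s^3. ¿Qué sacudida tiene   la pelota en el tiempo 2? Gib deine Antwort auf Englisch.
To solve this, we need to take 2 derivatives of our velocity equation v(t) = 10·t + 1. The derivative of velocity gives acceleration: a(t) = 10. The derivative of acceleration gives jerk: j(t) = 0. From the given jerk equation j(t) = 0, we substitute t = 2 to get j = 0.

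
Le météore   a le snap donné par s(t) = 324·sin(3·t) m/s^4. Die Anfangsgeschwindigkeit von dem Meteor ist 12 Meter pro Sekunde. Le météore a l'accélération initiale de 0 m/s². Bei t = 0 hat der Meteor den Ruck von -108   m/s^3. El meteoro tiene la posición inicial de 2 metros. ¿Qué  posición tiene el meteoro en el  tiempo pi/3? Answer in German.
Ausgehend von dem Snap s(t) = 324·sin(3·t), nehmen wir 4 Integrale. Durch Integration von dem Snap und Verwendung der Anfangsbedingung j(0) = -108, erhalten wir j(t) = -108·cos(3·t). Durch Integration von dem Ruck und Verwendung der Anfangsbedingung a(0) = 0, erhalten wir a(t) = -36·sin(3·t). Das Integral von der Beschleunigung, mit v(0) = 12, ergibt die Geschwindigkeit: v(t) = 12·cos(3·t). Das Integral von der Geschwindigkeit ist die Position. Mit x(0) = 2 erhalten wir x(t) = 4·sin(3·t) + 2. Wir haben die Position x(t) = 4·sin(3·t) + 2. Durch Einsetzen von t = pi/3: x(pi/3) = 2.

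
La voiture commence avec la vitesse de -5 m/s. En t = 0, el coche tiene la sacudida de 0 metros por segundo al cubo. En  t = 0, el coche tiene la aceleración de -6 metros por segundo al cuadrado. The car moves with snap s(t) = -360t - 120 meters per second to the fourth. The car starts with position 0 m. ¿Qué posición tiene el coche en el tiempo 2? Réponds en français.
Nous devons trouver l'intégrale de notre équation du snap s(t) = -360·t - 120 4 fois. La primitive du snap, avec j(0) = 0, donne le jerk: j(t) = 60·t·(-3·t - 2). En prenant ∫j(t)dt et en appliquant a(0) = -6, nous trouvons a(t) = -60·t^3 - 60·t^2 - 6. La primitive de l'accélération est la vitesse. En utilisant v(0) = -5, nous obtenons v(t) = -15·t^4 - 20·t^3 - 6·t - 5. L'intégrale de la vitesse, avec x(0) = 0, donne la position: x(t) = -3·t^5 - 5·t^4 - 3·t^2 - 5·t. De l'équation de la position x(t) = -3·t^5 - 5·t^4 - 3·t^2 - 5·t, nous substituons t = 2 pour obtenir x = -198.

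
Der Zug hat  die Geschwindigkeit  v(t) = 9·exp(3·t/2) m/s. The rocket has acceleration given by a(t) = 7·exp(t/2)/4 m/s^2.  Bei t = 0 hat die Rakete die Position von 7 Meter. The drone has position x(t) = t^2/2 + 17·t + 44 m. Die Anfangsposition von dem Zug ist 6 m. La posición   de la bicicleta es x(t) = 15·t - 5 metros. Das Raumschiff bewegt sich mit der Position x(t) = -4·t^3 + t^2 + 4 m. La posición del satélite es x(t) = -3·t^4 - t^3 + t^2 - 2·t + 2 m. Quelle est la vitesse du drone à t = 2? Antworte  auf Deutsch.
Wir müssen unsere Gleichung für die Position x(t) = t^2/2 + 17·t + 44 1-mal ableiten. Mit d/dt von x(t) finden wir v(t) = t + 17. Aus der Gleichung für die Geschwindigkeit v(t) = t + 17, setzen wir t = 2 ein und erhalten v = 19.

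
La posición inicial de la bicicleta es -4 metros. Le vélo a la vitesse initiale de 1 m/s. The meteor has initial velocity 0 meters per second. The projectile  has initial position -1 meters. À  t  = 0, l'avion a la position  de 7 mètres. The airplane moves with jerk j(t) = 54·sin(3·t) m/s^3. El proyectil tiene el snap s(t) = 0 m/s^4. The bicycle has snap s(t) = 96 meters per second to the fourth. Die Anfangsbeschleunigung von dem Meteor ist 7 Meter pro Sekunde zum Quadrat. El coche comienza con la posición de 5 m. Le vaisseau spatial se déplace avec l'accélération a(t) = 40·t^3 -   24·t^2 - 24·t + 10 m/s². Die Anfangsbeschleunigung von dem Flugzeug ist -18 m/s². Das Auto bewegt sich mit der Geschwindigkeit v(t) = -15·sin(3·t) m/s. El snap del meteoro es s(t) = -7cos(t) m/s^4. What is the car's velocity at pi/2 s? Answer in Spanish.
Tenemos la velocidad v(t) = -15·sin(3·t). Sustituyendo t = pi/2: v(pi/2) = 15.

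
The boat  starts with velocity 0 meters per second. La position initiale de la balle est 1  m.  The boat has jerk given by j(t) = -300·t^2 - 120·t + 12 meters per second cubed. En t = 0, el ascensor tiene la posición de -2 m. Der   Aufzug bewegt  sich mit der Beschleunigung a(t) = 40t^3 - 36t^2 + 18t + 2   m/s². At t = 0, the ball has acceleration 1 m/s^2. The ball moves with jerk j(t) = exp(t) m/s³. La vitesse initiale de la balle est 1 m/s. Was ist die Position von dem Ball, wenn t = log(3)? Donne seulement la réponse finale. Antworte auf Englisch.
x(log(3)) = 3.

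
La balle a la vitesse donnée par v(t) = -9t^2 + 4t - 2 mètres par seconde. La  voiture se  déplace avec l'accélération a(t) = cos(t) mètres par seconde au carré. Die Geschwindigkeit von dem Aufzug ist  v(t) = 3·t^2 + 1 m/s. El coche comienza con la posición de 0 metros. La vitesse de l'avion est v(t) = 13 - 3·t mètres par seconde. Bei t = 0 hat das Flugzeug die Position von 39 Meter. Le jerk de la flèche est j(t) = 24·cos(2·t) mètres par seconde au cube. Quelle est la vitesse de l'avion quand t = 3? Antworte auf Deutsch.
Mit v(t) = 13 - 3·t und Einsetzen von t = 3, finden wir v = 4.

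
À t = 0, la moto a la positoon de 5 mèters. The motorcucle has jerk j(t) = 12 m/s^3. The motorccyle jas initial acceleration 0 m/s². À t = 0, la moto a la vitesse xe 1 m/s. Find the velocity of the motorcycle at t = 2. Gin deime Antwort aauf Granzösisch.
Nous devons trouver la primitive de notre équation du jerk j(t) = 12 2 fois. L'intégrale du jerk, avec a(0) = 0, donne l'accélération: a(t) = 12·t. L'intégrale de l'accélération, avec v(0) = 1, donne la vitesse: v(t) = 6·t^2 + 1. Nous avons la vitesse v(t) = 6·t^2 + 1. En substituant t = 2: v(2) = 25.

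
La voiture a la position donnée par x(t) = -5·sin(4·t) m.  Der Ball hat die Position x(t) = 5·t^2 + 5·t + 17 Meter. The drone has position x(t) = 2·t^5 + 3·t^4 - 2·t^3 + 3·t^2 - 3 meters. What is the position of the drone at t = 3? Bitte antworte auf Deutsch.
Aus der Gleichung für die Position x(t) = 2·t^5 + 3·t^4 - 2·t^3 + 3·t^2 - 3, setzen wir t = 3 ein und erhalten x = 699.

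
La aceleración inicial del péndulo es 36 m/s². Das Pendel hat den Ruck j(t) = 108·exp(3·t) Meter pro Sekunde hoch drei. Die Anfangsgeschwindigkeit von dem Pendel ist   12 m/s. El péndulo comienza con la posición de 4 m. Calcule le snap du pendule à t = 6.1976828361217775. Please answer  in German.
Um dies zu lösen, müssen wir 1 Ableitung unserer Gleichung für den Ruck j(t) = 108·exp(3·t) nehmen. Mit d/dt von j(t) finden wir s(t) = 324·exp(3·t). Mit s(t) = 324·exp(3·t) und Einsetzen von t = 6.1976828361217775, finden wir s = 38494916253.4963.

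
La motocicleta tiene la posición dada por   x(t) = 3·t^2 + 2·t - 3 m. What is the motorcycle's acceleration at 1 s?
We must differentiate our position equation x(t) = 3·t^2 + 2·t - 3 2 times. Differentiating position, we get velocity: v(t) = 6·t + 2. The derivative of velocity gives acceleration: a(t) = 6. Using a(t) = 6 and substituting t = 1, we find a = 6.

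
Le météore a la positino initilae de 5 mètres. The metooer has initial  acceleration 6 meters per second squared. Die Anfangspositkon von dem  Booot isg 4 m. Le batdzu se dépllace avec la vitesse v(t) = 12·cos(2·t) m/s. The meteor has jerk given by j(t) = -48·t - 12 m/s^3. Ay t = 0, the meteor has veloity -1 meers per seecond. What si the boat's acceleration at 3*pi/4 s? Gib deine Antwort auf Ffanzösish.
Pour résoudre ceci, nous devons prendre 1 dérivée de notre équation de la vitesse v(t) = 12·cos(2·t). La dérivée de la vitesse donne l'accélération: a(t) = -24·sin(2·t). Nous avons l'accélération a(t) = -24·sin(2·t). En substituant t = 3*pi/4: a(3*pi/4) = 24.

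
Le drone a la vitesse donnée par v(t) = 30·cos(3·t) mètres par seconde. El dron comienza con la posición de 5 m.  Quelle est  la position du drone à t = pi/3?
Pour résoudre ceci, nous devons prendre 1 intégrale de notre équation de la vitesse v(t) = 30·cos(3·t). L'intégrale de la vitesse est la position. En utilisant x(0) = 5, nous obtenons x(t) = 10·sin(3·t) + 5. En utilisant x(t) = 10·sin(3·t) + 5 et en substituant t = pi/3, nous trouvons x = 5.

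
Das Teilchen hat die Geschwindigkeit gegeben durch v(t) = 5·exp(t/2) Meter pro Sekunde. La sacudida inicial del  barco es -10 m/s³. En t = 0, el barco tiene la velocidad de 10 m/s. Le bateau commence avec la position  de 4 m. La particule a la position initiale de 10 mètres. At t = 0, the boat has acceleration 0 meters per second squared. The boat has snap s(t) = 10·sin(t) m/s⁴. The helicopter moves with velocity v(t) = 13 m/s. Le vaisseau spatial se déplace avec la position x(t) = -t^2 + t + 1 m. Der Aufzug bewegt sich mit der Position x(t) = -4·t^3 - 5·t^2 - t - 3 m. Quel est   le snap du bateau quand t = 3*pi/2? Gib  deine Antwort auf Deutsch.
Mit s(t) = 10·sin(t) und Einsetzen von t = 3*pi/2, finden wir s = -10.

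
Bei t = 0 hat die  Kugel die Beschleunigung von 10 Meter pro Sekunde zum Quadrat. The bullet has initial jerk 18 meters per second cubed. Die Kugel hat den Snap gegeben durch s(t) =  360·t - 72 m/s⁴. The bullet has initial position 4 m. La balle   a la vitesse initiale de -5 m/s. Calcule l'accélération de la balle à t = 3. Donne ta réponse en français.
Nous devons trouver l'intégrale de notre équation du snap s(t) = 360·t - 72 2 fois. La primitive du snap est le jerk. En utilisant j(0) = 18, nous obtenons j(t) = 180·t^2 - 72·t + 18. En prenant ∫j(t)dt et en appliquant a(0) = 10, nous trouvons a(t) = 60·t^3 - 36·t^2 + 18·t + 10. Nous avons l'accélération a(t) = 60·t^3 - 36·t^2 + 18·t + 10. En substituant t = 3: a(3) = 1360.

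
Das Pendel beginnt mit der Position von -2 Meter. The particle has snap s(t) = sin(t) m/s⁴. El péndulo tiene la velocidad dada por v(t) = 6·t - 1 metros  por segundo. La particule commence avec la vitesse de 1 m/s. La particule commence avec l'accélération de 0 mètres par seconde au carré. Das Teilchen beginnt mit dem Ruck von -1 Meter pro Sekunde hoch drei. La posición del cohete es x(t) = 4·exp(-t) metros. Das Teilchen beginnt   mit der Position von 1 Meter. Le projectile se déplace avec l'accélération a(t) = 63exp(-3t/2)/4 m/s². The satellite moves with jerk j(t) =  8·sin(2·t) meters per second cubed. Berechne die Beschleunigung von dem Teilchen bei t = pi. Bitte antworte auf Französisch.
Nous devons intégrer notre équation du snap s(t) = sin(t) 2 fois. L'intégrale du snap, avec j(0) = -1, donne le jerk: j(t) = -cos(t). En prenant ∫j(t)dt et en appliquant a(0) = 0, nous trouvons a(t) = -sin(t). De l'équation de l'accélération a(t) = -sin(t), nous substituons t = pi pour obtenir a = 0.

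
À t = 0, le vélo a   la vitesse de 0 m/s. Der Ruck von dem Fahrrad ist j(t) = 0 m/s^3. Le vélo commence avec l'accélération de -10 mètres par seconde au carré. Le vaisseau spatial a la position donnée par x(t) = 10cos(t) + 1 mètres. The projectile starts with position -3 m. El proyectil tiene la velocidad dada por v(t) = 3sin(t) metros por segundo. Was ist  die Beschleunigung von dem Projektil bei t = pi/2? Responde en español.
Debemos derivar nuestra ecuación de la velocidad v(t) = 3·sin(t) 1 vez. La derivada de la velocidad da la aceleración: a(t) = 3·cos(t). Usando a(t) = 3·cos(t) y sustituyendo t = pi/2, encontramos a = 0.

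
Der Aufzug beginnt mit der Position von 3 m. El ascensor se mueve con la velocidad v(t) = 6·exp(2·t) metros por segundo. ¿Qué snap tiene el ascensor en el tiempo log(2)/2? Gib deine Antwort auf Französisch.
Nous devons dériver notre équation de la vitesse v(t) = 6·exp(2·t) 3 fois. La dérivée de la vitesse donne l'accélération: a(t) = 12·exp(2·t). La dérivée de l'accélération donne le jerk: j(t) = 24·exp(2·t). En dérivant le jerk, nous obtenons le snap: s(t) = 48·exp(2·t). Nous avons le snap s(t) = 48·exp(2·t). En substituant t = log(2)/2: s(log(2)/2) = 96.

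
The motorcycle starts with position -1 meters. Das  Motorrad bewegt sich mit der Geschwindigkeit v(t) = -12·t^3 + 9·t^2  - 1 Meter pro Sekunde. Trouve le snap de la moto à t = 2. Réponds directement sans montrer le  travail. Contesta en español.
En t = 2, s = -72.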